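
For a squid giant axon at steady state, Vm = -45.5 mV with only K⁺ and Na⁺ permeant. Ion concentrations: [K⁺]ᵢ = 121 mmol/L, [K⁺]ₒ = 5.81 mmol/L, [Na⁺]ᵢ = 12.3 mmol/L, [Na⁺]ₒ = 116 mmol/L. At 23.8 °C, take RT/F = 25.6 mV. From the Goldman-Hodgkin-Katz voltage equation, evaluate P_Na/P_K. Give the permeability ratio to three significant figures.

0.129

Let α = P_Na/P_K. GHK: Vm = 25.6·ln[(Kₒ + α·Naₒ)/(Kᵢ + α·Naᵢ)].
e^(Vm/25.6) = e^(-45.5/25.6) = 0.16909
So 0.16909·(Kᵢ + α·Naᵢ) = Kₒ + α·Naₒ → α = (0.16909·121.0 − 5.81) / (116.0 − 0.16909·12.3)
α = (20.46 − 5.81) / (116.0 − 2.08) = 14.65/113.9 = 0.1286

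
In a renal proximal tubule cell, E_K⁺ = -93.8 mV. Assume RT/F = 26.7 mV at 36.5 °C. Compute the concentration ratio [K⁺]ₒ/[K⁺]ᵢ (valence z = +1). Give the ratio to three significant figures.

ln([out]/[in]) = E·z/(26.7) = -93.8 × 1 / 26.7 = -3.5131
[out]/[in] = e^(-3.5131) = 0.0298

0.0298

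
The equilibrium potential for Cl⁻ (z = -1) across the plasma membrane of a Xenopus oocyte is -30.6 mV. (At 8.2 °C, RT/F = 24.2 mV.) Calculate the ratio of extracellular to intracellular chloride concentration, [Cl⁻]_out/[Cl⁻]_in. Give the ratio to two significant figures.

3.5

ln([out]/[in]) = E·z/(24.2) = -30.6 × -1 / 24.2 = 1.2645
[out]/[in] = e^(1.2645) = 3.541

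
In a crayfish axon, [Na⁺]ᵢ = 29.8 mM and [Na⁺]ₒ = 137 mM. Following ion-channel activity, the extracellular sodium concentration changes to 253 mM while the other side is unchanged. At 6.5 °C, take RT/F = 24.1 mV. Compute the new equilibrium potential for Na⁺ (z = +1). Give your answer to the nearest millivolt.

After the shift: [Na⁺]_out = 253, [Na⁺]_in = 29.8 mM.
E_new = (24.1/1)·ln(253/29.8) = 24.10 · (2.1389) = 51.55 mV

52 mV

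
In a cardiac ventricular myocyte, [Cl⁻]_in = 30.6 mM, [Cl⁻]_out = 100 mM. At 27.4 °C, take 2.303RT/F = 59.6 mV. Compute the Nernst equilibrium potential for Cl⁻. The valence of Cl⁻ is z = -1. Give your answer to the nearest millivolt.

E = (59.6/z) · log₁₀([Cl⁻]_out/[Cl⁻]_in) with z = -1.
For an anion, dividing by z = -1 reverses the sign.
= (59.6/-1) · log₁₀(100/30.6) = -59.60 · log₁₀(3.268)
= -59.60 · (0.5143) = -30.65 mV

-31 mV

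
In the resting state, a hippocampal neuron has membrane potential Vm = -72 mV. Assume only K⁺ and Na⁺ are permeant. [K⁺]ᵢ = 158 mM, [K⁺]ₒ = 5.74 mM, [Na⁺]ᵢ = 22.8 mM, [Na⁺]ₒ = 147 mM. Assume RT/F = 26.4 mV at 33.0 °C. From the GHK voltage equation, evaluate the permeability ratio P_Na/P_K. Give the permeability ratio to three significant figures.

0.0316

Let α = P_Na/P_K. GHK: Vm = 26.4·ln[(Kₒ + α·Naₒ)/(Kᵢ + α·Naᵢ)].
e^(Vm/26.4) = e^(-72.0/26.4) = 0.065397
So 0.065397·(Kᵢ + α·Naᵢ) = Kₒ + α·Naₒ → α = (0.065397·158.0 − 5.74) / (147.0 − 0.065397·22.8)
α = (10.33 − 5.74) / (147.0 − 1.491) = 4.593/145.5 = 0.03156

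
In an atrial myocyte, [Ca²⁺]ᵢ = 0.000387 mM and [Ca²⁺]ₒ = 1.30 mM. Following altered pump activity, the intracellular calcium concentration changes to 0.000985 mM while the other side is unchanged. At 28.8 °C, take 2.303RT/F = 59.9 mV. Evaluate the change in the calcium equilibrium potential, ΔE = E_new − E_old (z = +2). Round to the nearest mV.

-12 mV

E_old = (59.9/2)·log₁₀(1.30/0.000387) = 105.61 mV
E_new = (59.9/2)·log₁₀(1.30/0.000985) = 93.46 mV
ΔE = 93.46 − (105.61) = -12.15 mV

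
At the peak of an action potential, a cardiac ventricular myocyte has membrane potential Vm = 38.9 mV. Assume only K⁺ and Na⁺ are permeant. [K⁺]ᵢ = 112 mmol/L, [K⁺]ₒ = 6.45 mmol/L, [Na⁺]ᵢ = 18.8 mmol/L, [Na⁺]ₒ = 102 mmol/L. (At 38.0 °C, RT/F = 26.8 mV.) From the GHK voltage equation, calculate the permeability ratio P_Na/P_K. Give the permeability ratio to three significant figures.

Let α = P_Na/P_K. GHK: Vm = 26.8·ln[(Kₒ + α·Naₒ)/(Kᵢ + α·Naᵢ)].
e^(Vm/26.8) = e^(38.9/26.8) = 4.2695
So 4.2695·(Kᵢ + α·Naᵢ) = Kₒ + α·Naₒ → α = (4.2695·112.0 − 6.45) / (102.0 − 4.2695·18.8)
α = (478.2 − 6.45) / (102.0 − 80.27) = 471.7/21.73 = 21.71

21.7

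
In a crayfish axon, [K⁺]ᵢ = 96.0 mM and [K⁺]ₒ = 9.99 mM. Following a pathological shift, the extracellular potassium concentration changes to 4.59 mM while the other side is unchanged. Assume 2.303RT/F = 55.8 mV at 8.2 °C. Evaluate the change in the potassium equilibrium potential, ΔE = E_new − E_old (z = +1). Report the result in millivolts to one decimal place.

-18.8 mV

E_old = (55.8/1)·log₁₀(9.99/96.0) = -54.83 mV
E_new = (55.8/1)·log₁₀(4.59/96.0) = -73.68 mV
ΔE = -73.68 − (-54.83) = -18.85 mV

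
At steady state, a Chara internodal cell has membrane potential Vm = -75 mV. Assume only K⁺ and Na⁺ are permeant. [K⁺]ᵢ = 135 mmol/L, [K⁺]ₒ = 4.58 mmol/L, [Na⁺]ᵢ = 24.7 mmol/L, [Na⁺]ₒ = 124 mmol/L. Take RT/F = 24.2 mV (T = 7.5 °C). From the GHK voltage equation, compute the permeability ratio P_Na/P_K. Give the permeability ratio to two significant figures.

Let α = P_Na/P_K. GHK: Vm = 24.2·ln[(Kₒ + α·Naₒ)/(Kᵢ + α·Naᵢ)].
e^(Vm/24.2) = e^(-75.0/24.2) = 0.045086
So 0.045086·(Kᵢ + α·Naᵢ) = Kₒ + α·Naₒ → α = (0.045086·135.0 − 4.58) / (124.0 − 0.045086·24.7)
α = (6.087 − 4.58) / (124.0 − 1.114) = 1.507/122.9 = 0.01226

0.012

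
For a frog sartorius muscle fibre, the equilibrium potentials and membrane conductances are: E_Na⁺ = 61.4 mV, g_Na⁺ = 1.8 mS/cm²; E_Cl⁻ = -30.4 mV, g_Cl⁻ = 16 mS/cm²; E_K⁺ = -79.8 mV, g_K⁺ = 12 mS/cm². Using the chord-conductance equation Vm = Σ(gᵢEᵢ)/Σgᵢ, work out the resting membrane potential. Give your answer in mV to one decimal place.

Σ gᵢEᵢ = 1.8·(61.4) + 16·(-30.4) + 12·(-79.8) = -1333.48
Σ gᵢ = 1.8 + 16 + 12 = 29.8
Vm = -1333.48 / 29.8 = -44.75 mV

-44.7 mV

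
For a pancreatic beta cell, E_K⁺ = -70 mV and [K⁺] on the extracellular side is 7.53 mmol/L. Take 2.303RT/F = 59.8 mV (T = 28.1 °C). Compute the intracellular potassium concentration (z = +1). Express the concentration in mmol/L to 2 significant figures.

110 mmol/L

Nernst: E = (59.8/1) · log₁₀([out]/[in]), so log₁₀([out]/[in]) = -70.0 × 1 / 59.8 = -1.1706.
[out]/[in] = 10^(-1.1706) = 0.06752.
[in] = 7.53 / 0.06752 = 111.5 mmol/L.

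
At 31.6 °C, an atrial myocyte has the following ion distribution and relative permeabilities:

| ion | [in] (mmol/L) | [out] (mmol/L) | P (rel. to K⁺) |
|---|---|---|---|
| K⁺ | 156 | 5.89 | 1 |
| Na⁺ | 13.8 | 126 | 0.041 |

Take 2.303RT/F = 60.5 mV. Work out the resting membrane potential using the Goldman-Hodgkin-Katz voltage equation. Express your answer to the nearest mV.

-70 mV

Vm = 60.5 · log₁₀[(Σ P·[cation]ₒ + Σ P·[anion]ᵢ) / (Σ P·[cation]ᵢ + Σ P·[anion]ₒ)]
Numerator = 1×5.89 + 0.041×126 = 11.06
Denominator = 1×156 + 0.041×13.8 = 156.6
Vm = 60.5 · log₁₀(0.070616) = 60.5 × (-1.1511) = -69.64 mV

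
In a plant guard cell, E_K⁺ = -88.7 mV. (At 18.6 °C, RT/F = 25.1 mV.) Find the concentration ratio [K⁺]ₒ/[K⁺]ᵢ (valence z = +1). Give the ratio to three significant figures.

ln([out]/[in]) = E·z/(25.1) = -88.7 × 1 / 25.1 = -3.5339
[out]/[in] = e^(-3.5339) = 0.02919

0.0292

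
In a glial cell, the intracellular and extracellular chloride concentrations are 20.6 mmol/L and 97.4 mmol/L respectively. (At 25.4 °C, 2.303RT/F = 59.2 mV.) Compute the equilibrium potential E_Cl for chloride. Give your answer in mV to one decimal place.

-39.9 mV

E = (59.2/z) · log₁₀([Cl⁻]_out/[Cl⁻]_in) with z = -1.
For an anion, dividing by z = -1 reverses the sign.
= (59.2/-1) · log₁₀(97.4/20.6) = -59.20 · log₁₀(4.728)
= -59.20 · (0.6747) = -39.94 mV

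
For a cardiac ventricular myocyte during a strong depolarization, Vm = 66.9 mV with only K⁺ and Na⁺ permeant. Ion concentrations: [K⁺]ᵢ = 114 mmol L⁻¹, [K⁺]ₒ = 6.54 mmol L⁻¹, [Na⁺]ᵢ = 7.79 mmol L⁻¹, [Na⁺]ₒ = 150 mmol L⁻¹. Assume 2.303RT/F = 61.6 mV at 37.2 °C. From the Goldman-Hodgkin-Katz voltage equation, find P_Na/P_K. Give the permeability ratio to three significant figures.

25.1

Let α = P_Na/P_K. GHK: Vm = 61.6·log₁₀[(Kₒ + α·Naₒ)/(Kᵢ + α·Naᵢ)].
10^(Vm/61.6) = 10^(66.9/61.6) = 12.191
So 12.191·(Kᵢ + α·Naᵢ) = Kₒ + α·Naₒ → α = (12.191·114.0 − 6.54) / (150.0 − 12.191·7.79)
α = (1390 − 6.54) / (150.0 − 94.97) = 1383/55.03 = 25.13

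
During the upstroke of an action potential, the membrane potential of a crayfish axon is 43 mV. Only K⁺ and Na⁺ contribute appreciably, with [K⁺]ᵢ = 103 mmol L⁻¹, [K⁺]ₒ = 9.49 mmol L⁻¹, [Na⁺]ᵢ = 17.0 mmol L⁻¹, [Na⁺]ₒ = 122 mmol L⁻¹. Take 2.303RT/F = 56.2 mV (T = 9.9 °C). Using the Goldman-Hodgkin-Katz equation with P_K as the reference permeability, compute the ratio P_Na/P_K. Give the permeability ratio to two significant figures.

26

Let α = P_Na/P_K. GHK: Vm = 56.2·log₁₀[(Kₒ + α·Naₒ)/(Kᵢ + α·Naᵢ)].
10^(Vm/56.2) = 10^(43.0/56.2) = 5.8227
So 5.8227·(Kᵢ + α·Naᵢ) = Kₒ + α·Naₒ → α = (5.8227·103.0 − 9.49) / (122.0 − 5.8227·17.0)
α = (599.7 − 9.49) / (122.0 − 98.99) = 590.2/23.01 = 25.65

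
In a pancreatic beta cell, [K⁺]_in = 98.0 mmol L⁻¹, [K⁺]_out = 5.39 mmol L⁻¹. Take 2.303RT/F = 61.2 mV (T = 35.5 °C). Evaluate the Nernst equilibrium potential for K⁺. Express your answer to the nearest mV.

E = (61.2/z) · log₁₀([K⁺]_out/[K⁺]_in) with z = +1.
= (61.2/1) · log₁₀(5.39/98.0) = 61.20 · log₁₀(0.055)
= 61.20 · (-1.2596) = -77.09 mV

-77 mV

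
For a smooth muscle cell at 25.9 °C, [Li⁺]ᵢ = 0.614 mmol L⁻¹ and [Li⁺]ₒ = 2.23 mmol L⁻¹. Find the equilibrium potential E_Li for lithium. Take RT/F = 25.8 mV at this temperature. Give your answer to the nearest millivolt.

33 mV

E = (25.8/z) · ln([Li⁺]_out/[Li⁺]_in) with z = +1.
= (25.8/1) · ln(2.23/0.614) = 25.80 · ln(3.632)
= 25.80 · (1.2898) = 33.28 mV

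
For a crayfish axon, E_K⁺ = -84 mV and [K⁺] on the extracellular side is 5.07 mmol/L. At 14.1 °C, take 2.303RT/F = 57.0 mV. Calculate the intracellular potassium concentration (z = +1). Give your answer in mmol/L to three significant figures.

151 mmol/L

Nernst: E = (57.0/1) · log₁₀([out]/[in]), so log₁₀([out]/[in]) = -84.0 × 1 / 57.0 = -1.4737.
[out]/[in] = 10^(-1.4737) = 0.0336.
[in] = 5.07 / 0.0336 = 150.9 mmol/L.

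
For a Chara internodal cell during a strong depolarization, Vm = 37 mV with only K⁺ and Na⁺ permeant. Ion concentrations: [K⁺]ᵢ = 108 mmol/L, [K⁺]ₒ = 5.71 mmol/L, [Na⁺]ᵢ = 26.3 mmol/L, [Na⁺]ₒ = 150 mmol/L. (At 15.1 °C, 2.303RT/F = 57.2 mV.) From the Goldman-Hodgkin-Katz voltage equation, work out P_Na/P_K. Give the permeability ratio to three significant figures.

14.2

Let α = P_Na/P_K. GHK: Vm = 57.2·log₁₀[(Kₒ + α·Naₒ)/(Kᵢ + α·Naᵢ)].
10^(Vm/57.2) = 10^(37.0/57.2) = 4.4346
So 4.4346·(Kᵢ + α·Naᵢ) = Kₒ + α·Naₒ → α = (4.4346·108.0 − 5.71) / (150.0 − 4.4346·26.3)
α = (478.9 − 5.71) / (150.0 − 116.6) = 473.2/33.37 = 14.18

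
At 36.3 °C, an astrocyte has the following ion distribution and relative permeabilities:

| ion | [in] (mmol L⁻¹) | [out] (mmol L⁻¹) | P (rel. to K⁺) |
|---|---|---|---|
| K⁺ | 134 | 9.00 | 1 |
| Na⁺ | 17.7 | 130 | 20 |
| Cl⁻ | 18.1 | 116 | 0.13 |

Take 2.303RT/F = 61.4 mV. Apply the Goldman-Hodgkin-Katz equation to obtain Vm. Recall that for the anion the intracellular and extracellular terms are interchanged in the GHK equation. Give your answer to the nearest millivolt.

Vm = 61.4 · log₁₀[(Σ P·[cation]ₒ + Σ P·[anion]ᵢ) / (Σ P·[cation]ᵢ + Σ P·[anion]ₒ)]
Numerator = 1×9.00 + 20×130 + 0.13×18.1 = 2611
Denominator = 1×134 + 20×17.7 + 0.13×116 = 503.1
Vm = 61.4 · log₁₀(5.1907) = 61.4 × (0.7152) = 43.92 mV

44 mV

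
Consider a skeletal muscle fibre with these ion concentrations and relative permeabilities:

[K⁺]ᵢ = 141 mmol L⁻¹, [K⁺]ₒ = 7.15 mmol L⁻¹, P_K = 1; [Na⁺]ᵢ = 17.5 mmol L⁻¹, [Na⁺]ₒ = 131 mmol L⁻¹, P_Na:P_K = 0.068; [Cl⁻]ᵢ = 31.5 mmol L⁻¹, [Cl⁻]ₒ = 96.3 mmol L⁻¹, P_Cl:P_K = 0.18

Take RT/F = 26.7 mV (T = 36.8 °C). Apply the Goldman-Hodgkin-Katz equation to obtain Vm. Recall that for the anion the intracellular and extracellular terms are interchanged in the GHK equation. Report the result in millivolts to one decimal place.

-53.2 mV

Vm = 26.7 · ln[(Σ P·[cation]ₒ + Σ P·[anion]ᵢ) / (Σ P·[cation]ᵢ + Σ P·[anion]ₒ)]
Numerator = 1×7.15 + 0.068×131 + 0.18×31.5 = 21.73
Denominator = 1×141 + 0.068×17.5 + 0.18×96.3 = 159.5
Vm = 26.7 · ln(0.13621) = 26.7 × (-1.9936) = -53.23 mV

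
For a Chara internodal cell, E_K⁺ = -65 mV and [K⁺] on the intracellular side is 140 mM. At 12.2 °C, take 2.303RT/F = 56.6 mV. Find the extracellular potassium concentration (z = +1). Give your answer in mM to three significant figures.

Nernst: E = (56.6/1) · log₁₀([out]/[in]), so log₁₀([out]/[in]) = -65.0 × 1 / 56.6 = -1.1484.
[out]/[in] = 10^(-1.1484) = 0.07105.
[out] = 0.07105 × 140 = 9.948 mM.

9.95 mM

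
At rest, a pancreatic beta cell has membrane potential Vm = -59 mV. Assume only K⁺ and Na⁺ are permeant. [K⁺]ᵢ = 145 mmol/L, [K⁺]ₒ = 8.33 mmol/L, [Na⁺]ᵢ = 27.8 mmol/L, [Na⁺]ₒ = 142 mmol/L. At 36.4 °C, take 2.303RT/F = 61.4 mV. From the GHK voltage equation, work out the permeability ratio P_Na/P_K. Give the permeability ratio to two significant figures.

Let α = P_Na/P_K. GHK: Vm = 61.4·log₁₀[(Kₒ + α·Naₒ)/(Kᵢ + α·Naᵢ)].
10^(Vm/61.4) = 10^(-59.0/61.4) = 0.10942
So 0.10942·(Kᵢ + α·Naᵢ) = Kₒ + α·Naₒ → α = (0.10942·145.0 − 8.33) / (142.0 − 0.10942·27.8)
α = (15.87 − 8.33) / (142.0 − 3.042) = 7.536/139 = 0.05423

0.054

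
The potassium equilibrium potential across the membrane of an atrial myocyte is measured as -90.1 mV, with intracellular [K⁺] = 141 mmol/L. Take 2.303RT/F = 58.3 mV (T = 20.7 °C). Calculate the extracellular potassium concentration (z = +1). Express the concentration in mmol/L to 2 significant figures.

Nernst: E = (58.3/1) · log₁₀([out]/[in]), so log₁₀([out]/[in]) = -90.1 × 1 / 58.3 = -1.5455.
[out]/[in] = 10^(-1.5455) = 0.02848.
[out] = 0.02848 × 141 = 4.016 mmol/L.

4.0 mmol/L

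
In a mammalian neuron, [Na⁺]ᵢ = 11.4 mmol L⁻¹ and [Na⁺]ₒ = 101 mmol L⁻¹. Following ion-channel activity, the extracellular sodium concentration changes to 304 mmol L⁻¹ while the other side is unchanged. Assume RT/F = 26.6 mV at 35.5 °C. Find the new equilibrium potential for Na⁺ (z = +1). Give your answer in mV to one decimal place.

After the shift: [Na⁺]_out = 304, [Na⁺]_in = 11.4 mmol L⁻¹.
E_new = (26.6/1)·ln(304/11.4) = 26.60 · (3.2834) = 87.34 mV

87.3 mV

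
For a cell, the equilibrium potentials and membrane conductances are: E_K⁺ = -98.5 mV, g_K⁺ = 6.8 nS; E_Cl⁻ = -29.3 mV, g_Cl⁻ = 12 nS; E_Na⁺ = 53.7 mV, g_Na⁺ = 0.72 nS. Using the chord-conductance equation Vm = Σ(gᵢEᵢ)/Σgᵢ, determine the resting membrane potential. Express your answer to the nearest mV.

-50 mV

Σ gᵢEᵢ = 6.8·(-98.5) + 12·(-29.3) + 0.72·(53.7) = -982.74
Σ gᵢ = 6.8 + 12 + 0.72 = 19.52
Vm = -982.74 / 19.52 = -50.35 mV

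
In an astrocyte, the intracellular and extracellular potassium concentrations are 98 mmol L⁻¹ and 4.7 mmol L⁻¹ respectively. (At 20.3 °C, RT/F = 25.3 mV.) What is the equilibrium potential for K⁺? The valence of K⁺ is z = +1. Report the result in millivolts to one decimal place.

-76.8 mV

E = (25.3/z) · ln([K⁺]_out/[K⁺]_in) with z = +1.
= (25.3/1) · ln(4.7/98) = 25.30 · ln(0.04796)
= 25.30 · (-3.0374) = -76.85 mV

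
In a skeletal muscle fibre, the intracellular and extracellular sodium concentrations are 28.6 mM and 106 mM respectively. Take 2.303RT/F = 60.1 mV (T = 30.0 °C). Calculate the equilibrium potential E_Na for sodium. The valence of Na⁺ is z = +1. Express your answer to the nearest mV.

E = (60.1/z) · log₁₀([Na⁺]_out/[Na⁺]_in) with z = +1.
= (60.1/1) · log₁₀(106/28.6) = 60.10 · log₁₀(3.706)
= 60.10 · (0.5689) = 34.19 mV

34 mV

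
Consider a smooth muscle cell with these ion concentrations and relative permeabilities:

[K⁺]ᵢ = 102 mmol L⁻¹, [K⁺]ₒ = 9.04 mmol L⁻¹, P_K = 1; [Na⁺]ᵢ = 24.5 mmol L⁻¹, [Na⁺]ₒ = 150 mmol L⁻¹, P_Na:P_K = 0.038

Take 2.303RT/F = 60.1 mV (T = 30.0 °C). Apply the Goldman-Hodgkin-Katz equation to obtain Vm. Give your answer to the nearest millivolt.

Vm = 60.1 · log₁₀[(Σ P·[cation]ₒ + Σ P·[anion]ᵢ) / (Σ P·[cation]ᵢ + Σ P·[anion]ₒ)]
Numerator = 1×9.04 + 0.038×150 = 14.74
Denominator = 1×102 + 0.038×24.5 = 102.9
Vm = 60.1 · log₁₀(0.1432) = 60.1 × (-0.8440) = -50.73 mV

-51 mV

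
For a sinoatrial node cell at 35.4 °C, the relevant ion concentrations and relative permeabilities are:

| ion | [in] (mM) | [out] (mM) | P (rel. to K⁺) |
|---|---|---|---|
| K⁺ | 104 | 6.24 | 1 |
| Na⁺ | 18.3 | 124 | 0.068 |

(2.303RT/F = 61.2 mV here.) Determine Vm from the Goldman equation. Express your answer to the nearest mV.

-52 mV

Vm = 61.2 · log₁₀[(Σ P·[cation]ₒ + Σ P·[anion]ᵢ) / (Σ P·[cation]ᵢ + Σ P·[anion]ₒ)]
Numerator = 1×6.24 + 0.068×124 = 14.67
Denominator = 1×104 + 0.068×18.3 = 105.2
Vm = 61.2 · log₁₀(0.13941) = 61.2 × (-0.8557) = -52.37 mV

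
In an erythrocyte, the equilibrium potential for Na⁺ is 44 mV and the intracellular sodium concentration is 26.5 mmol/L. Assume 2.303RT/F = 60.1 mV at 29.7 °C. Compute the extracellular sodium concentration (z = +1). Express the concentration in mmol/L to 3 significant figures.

143 mmol/L

Nernst: E = (60.1/1) · log₁₀([out]/[in]), so log₁₀([out]/[in]) = 44.0 × 1 / 60.1 = 0.7321.
[out]/[in] = 10^(0.7321) = 5.397.
[out] = 5.397 × 26.5 = 143 mmol/L.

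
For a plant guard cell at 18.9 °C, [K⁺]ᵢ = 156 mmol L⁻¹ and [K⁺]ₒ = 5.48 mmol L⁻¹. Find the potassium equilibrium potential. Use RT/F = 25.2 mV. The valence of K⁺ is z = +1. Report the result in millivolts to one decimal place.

E = (25.2/z) · ln([K⁺]_out/[K⁺]_in) with z = +1.
= (25.2/1) · ln(5.48/156) = 25.20 · ln(0.03513)
= 25.20 · (-3.3488) = -84.39 mV

-84.4 mV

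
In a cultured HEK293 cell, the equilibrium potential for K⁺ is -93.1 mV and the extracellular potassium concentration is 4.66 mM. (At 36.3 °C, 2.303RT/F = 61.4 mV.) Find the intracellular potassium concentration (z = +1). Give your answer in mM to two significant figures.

Nernst: E = (61.4/1) · log₁₀([out]/[in]), so log₁₀([out]/[in]) = -93.1 × 1 / 61.4 = -1.5163.
[out]/[in] = 10^(-1.5163) = 0.03046.
[in] = 4.66 / 0.03046 = 153 mM.

150 mM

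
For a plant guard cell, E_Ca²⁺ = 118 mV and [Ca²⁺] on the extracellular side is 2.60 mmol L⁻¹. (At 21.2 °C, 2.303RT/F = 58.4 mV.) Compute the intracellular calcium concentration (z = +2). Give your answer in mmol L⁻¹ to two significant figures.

0.00024 mmol L⁻¹

Nernst: E = (58.4/2) · log₁₀([out]/[in]), so log₁₀([out]/[in]) = 118.0 × 2 / 58.4 = 4.0411.
[out]/[in] = 10^(4.0411) = 1.099e+04.
[in] = 2.60 / 1.099e+04 = 0.0002365 mmol L⁻¹.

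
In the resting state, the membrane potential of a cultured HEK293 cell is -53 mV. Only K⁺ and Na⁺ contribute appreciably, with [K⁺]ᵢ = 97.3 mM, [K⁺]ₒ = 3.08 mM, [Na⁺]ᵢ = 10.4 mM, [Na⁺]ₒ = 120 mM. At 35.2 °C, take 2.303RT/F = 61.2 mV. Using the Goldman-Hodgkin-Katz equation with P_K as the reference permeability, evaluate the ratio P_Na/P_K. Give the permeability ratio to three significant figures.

Let α = P_Na/P_K. GHK: Vm = 61.2·log₁₀[(Kₒ + α·Naₒ)/(Kᵢ + α·Naᵢ)].
10^(Vm/61.2) = 10^(-53.0/61.2) = 0.13614
So 0.13614·(Kᵢ + α·Naᵢ) = Kₒ + α·Naₒ → α = (0.13614·97.3 − 3.08) / (120.0 − 0.13614·10.4)
α = (13.25 − 3.08) / (120.0 − 1.416) = 10.17/118.6 = 0.08573

0.0857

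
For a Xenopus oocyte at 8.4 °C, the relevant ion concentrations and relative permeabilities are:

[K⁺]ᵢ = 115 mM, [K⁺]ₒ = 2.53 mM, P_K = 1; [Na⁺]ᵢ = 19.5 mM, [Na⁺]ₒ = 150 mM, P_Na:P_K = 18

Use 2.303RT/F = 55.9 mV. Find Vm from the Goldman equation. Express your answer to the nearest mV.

43 mV

Vm = 55.9 · log₁₀[(Σ P·[cation]ₒ + Σ P·[anion]ᵢ) / (Σ P·[cation]ᵢ + Σ P·[anion]ₒ)]
Numerator = 1×2.53 + 18×150 = 2703
Denominator = 1×115 + 18×19.5 = 466
Vm = 55.9 · log₁₀(5.7994) = 55.9 × (0.7634) = 42.67 mV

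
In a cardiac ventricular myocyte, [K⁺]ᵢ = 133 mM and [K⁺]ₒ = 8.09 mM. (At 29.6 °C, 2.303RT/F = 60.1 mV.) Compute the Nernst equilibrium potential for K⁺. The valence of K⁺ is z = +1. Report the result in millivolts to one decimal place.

E = (60.1/z) · log₁₀([K⁺]_out/[K⁺]_in) with z = +1.
= (60.1/1) · log₁₀(8.09/133) = 60.10 · log₁₀(0.06083)
= 60.10 · (-1.2159) = -73.08 mV

-73.1 mV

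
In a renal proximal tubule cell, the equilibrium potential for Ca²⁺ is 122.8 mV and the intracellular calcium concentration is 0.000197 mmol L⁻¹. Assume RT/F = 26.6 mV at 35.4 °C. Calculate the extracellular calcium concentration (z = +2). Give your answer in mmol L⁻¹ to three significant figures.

2.02 mmol L⁻¹

Nernst: E = (26.6/2) · ln([out]/[in]), so ln([out]/[in]) = 122.8 × 2 / 26.6 = 9.2331.
[out]/[in] = e^(9.2331) = 1.023e+04.
[out] = 1.023e+04 × 0.000197 = 2.015 mmol L⁻¹.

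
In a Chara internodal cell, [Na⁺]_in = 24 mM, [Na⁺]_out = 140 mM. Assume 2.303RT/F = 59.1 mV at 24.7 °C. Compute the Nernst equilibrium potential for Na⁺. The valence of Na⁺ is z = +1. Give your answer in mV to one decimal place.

E = (59.1/z) · log₁₀([Na⁺]_out/[Na⁺]_in) with z = +1.
= (59.1/1) · log₁₀(140/24) = 59.10 · log₁₀(5.833)
= 59.10 · (0.7659) = 45.27 mV

45.3 mV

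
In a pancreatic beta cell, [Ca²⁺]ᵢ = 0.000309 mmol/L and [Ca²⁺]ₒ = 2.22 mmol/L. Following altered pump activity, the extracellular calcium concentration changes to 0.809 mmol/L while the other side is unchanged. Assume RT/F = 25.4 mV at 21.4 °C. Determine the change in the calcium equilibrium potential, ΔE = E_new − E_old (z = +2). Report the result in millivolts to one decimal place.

E_old = (25.4/2)·ln(2.22/0.000309) = 112.77 mV
E_new = (25.4/2)·ln(0.809/0.000309) = 99.95 mV
ΔE = 99.95 − (112.77) = -12.82 mV

-12.8 mV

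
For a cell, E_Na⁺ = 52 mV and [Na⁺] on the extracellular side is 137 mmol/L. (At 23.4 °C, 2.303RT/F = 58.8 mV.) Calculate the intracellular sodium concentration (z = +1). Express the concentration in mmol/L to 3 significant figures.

Nernst: E = (58.8/1) · log₁₀([out]/[in]), so log₁₀([out]/[in]) = 52.0 × 1 / 58.8 = 0.8844.
[out]/[in] = 10^(0.8844) = 7.662.
[in] = 137 / 7.662 = 17.88 mmol/L.

17.9 mmol/L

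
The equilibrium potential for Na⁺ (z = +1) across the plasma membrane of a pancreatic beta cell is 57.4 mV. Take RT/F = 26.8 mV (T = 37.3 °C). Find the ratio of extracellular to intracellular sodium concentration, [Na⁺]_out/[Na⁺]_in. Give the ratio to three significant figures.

ln([out]/[in]) = E·z/(26.8) = 57.4 × 1 / 26.8 = 2.1418
[out]/[in] = e^(2.1418) = 8.515

8.51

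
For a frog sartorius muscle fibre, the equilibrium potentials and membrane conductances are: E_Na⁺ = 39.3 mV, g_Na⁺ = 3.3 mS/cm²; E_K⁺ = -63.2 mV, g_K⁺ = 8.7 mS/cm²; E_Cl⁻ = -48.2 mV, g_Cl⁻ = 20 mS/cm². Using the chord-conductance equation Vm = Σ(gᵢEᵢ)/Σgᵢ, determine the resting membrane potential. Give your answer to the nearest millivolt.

Σ gᵢEᵢ = 3.3·(39.3) + 8.7·(-63.2) + 20·(-48.2) = -1384.15
Σ gᵢ = 3.3 + 8.7 + 20 = 32
Vm = -1384.15 / 32 = -43.25 mV

-43 mV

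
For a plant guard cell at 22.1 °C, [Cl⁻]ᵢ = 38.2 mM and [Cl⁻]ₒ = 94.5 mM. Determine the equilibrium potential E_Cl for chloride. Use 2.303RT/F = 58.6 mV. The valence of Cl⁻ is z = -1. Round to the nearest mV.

E = (58.6/z) · log₁₀([Cl⁻]_out/[Cl⁻]_in) with z = -1.
For an anion, dividing by z = -1 reverses the sign.
= (58.6/-1) · log₁₀(94.5/38.2) = -58.60 · log₁₀(2.474)
= -58.60 · (0.3934) = -23.05 mV

-23 mV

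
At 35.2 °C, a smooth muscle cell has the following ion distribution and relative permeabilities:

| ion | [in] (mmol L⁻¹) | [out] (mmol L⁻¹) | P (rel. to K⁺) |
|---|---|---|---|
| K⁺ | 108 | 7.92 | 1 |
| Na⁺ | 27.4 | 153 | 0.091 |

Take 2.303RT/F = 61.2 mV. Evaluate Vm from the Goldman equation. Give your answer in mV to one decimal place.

-43.1 mV

Vm = 61.2 · log₁₀[(Σ P·[cation]ₒ + Σ P·[anion]ᵢ) / (Σ P·[cation]ᵢ + Σ P·[anion]ₒ)]
Numerator = 1×7.92 + 0.091×153 = 21.84
Denominator = 1×108 + 0.091×27.4 = 110.5
Vm = 61.2 · log₁₀(0.19769) = 61.2 × (-0.7040) = -43.09 mV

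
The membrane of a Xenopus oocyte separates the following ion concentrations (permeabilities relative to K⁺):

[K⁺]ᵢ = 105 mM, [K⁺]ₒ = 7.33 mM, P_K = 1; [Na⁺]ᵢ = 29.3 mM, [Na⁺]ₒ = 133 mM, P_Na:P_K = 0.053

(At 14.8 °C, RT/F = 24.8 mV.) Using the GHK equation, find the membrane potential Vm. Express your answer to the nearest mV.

-50 mV

Vm = 24.8 · ln[(Σ P·[cation]ₒ + Σ P·[anion]ᵢ) / (Σ P·[cation]ᵢ + Σ P·[anion]ₒ)]
Numerator = 1×7.33 + 0.053×133 = 14.38
Denominator = 1×105 + 0.053×29.3 = 106.6
Vm = 24.8 · ln(0.13495) = 24.8 × (-2.0029) = -49.67 mV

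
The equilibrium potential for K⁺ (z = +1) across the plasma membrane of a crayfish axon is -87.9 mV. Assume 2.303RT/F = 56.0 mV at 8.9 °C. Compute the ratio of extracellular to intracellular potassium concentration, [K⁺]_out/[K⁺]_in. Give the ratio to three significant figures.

log₁₀([out]/[in]) = E·z/(56.0) = -87.9 × 1 / 56.0 = -1.5696
[out]/[in] = 10^(-1.5696) = 0.02694

0.0269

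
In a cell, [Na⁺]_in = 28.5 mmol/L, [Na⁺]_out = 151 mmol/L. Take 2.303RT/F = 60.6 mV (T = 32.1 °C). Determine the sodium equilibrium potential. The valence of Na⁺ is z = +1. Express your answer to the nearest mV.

44 mV

E = (60.6/z) · log₁₀([Na⁺]_out/[Na⁺]_in) with z = +1.
= (60.6/1) · log₁₀(151/28.5) = 60.60 · log₁₀(5.298)
= 60.60 · (0.7241) = 43.88 mV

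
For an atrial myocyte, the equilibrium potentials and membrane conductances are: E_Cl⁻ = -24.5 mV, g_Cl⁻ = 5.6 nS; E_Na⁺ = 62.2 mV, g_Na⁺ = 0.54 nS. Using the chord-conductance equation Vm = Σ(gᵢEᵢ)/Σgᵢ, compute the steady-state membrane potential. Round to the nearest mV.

Σ gᵢEᵢ = 5.6·(-24.5) + 0.54·(62.2) = -103.61
Σ gᵢ = 5.6 + 0.54 = 6.14
Vm = -103.61 / 6.14 = -16.87 mV

-17 mV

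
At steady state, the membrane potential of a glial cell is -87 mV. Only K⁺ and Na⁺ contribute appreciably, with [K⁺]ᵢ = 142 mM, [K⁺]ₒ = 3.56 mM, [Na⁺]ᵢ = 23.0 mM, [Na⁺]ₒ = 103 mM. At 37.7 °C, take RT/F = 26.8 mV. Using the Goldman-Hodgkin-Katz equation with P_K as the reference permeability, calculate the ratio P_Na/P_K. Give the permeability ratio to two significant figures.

0.019

Let α = P_Na/P_K. GHK: Vm = 26.8·ln[(Kₒ + α·Naₒ)/(Kᵢ + α·Naᵢ)].
e^(Vm/26.8) = e^(-87.0/26.8) = 0.038919
So 0.038919·(Kᵢ + α·Naᵢ) = Kₒ + α·Naₒ → α = (0.038919·142.0 − 3.56) / (103.0 − 0.038919·23.0)
α = (5.527 − 3.56) / (103.0 − 0.8951) = 1.967/102.1 = 0.01926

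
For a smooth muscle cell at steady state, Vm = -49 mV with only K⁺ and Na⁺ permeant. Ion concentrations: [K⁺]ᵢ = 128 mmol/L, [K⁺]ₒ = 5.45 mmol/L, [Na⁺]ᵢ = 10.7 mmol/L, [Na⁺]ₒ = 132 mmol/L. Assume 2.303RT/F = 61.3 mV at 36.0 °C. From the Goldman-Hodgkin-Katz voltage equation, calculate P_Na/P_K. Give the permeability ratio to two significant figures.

Let α = P_Na/P_K. GHK: Vm = 61.3·log₁₀[(Kₒ + α·Naₒ)/(Kᵢ + α·Naᵢ)].
10^(Vm/61.3) = 10^(-49.0/61.3) = 0.15873
So 0.15873·(Kᵢ + α·Naᵢ) = Kₒ + α·Naₒ → α = (0.15873·128.0 − 5.45) / (132.0 − 0.15873·10.7)
α = (20.32 − 5.45) / (132.0 − 1.698) = 14.87/130.3 = 0.1141

0.11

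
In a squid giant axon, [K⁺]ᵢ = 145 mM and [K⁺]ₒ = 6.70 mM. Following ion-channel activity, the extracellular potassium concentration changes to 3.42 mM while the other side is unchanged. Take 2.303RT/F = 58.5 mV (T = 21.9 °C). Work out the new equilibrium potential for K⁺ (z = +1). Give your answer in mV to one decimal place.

-95.2 mV

After the shift: [K⁺]_out = 3.42, [K⁺]_in = 145 mM.
E_new = (58.5/1)·log₁₀(3.42/145) = 58.50 · (-1.6273) = -95.20 mV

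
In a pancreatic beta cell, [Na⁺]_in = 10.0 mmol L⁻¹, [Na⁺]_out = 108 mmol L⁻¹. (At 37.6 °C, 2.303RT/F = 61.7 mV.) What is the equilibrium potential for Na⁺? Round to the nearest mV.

E = (61.7/z) · log₁₀([Na⁺]_out/[Na⁺]_in) with z = +1.
= (61.7/1) · log₁₀(108/10.0) = 61.70 · log₁₀(10.8)
= 61.70 · (1.0334) = 63.76 mV

64 mV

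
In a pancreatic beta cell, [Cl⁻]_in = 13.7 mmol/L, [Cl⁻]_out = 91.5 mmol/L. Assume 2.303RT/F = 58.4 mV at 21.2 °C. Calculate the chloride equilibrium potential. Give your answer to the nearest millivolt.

E = (58.4/z) · log₁₀([Cl⁻]_out/[Cl⁻]_in) with z = -1.
For an anion, dividing by z = -1 reverses the sign.
= (58.4/-1) · log₁₀(91.5/13.7) = -58.40 · log₁₀(6.679)
= -58.40 · (0.8247) = -48.16 mV

-48 mV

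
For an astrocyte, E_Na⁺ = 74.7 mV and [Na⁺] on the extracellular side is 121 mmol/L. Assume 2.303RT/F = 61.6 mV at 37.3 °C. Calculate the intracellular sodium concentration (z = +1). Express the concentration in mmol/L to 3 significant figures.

7.42 mmol/L

Nernst: E = (61.6/1) · log₁₀([out]/[in]), so log₁₀([out]/[in]) = 74.7 × 1 / 61.6 = 1.2127.
[out]/[in] = 10^(1.2127) = 16.32.
[in] = 121 / 16.32 = 7.415 mmol/L.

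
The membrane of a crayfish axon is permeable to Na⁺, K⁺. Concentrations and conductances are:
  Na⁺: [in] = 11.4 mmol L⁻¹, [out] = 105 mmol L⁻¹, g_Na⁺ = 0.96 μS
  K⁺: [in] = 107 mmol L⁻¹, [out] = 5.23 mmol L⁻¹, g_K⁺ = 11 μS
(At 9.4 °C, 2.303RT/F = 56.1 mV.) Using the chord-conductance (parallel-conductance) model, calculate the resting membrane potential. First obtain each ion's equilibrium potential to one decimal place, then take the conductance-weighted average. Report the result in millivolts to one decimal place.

-63.3 mV

E_Na⁺ = (56.1/1)·log₁₀(105/11.4) = 54.1 mV
E_K⁺ = (56.1/1)·log₁₀(5.23/107) = -73.5 mV
Vm = (Σ gᵢEᵢ)/(Σ gᵢ) = (0.96·54.1 + 11·-73.5) / (0.96 + 11)
= -756.56 / 11.96 = -63.26 mV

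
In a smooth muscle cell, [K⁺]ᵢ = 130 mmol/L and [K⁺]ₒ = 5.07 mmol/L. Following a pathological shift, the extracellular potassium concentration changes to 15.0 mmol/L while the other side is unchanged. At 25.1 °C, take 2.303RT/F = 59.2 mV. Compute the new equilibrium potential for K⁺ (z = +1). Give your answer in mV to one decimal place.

After the shift: [K⁺]_out = 15.0, [K⁺]_in = 130 mmol/L.
E_new = (59.2/1)·log₁₀(15.0/130) = 59.20 · (-0.9379) = -55.52 mV

-55.5 mV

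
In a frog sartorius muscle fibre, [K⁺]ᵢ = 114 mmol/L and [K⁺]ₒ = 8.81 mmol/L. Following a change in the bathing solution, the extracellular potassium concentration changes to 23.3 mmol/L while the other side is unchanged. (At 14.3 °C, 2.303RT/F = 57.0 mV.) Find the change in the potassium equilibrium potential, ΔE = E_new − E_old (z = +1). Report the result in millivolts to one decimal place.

24.1 mV

E_old = (57.0/1)·log₁₀(8.81/114) = -63.38 mV
E_new = (57.0/1)·log₁₀(23.3/114) = -39.30 mV
ΔE = -39.30 − (-63.38) = 24.08 mV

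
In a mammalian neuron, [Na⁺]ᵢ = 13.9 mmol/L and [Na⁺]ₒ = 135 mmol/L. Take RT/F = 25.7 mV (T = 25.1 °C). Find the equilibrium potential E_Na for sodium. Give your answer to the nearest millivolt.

58 mV

E = (25.7/z) · ln([Na⁺]_out/[Na⁺]_in) with z = +1.
= (25.7/1) · ln(135/13.9) = 25.70 · ln(9.712)
= 25.70 · (2.2734) = 58.43 mV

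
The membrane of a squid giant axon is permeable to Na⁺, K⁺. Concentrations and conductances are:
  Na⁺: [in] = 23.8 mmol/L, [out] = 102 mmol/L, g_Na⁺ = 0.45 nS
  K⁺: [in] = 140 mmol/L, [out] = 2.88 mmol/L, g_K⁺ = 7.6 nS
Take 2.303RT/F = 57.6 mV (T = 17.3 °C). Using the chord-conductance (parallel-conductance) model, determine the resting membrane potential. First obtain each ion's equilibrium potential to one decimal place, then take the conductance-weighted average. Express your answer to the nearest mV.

-90 mV

E_Na⁺ = (57.6/1)·log₁₀(102/23.8) = 36.4 mV
E_K⁺ = (57.6/1)·log₁₀(2.88/140) = -97.2 mV
Vm = (Σ gᵢEᵢ)/(Σ gᵢ) = (0.45·36.4 + 7.6·-97.2) / (0.45 + 7.6)
= -722.34 / 8.05 = -89.73 mV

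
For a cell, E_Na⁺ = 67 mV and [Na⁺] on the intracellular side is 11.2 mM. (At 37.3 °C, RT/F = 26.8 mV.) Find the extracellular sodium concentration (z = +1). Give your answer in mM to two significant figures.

140 mM

Nernst: E = (26.8/1) · ln([out]/[in]), so ln([out]/[in]) = 67.0 × 1 / 26.8 = 2.5000.
[out]/[in] = e^(2.5000) = 12.18.
[out] = 12.18 × 11.2 = 136.4 mM.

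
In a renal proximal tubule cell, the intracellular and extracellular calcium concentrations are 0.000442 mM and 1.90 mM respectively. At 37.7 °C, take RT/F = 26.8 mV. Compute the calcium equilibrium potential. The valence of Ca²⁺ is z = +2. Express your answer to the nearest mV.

E = (26.8/z) · ln([Ca²⁺]_out/[Ca²⁺]_in) with z = +2.
= (26.8/2) · ln(1.90/0.000442) = 13.40 · ln(4299)
= 13.40 · (8.3661) = 112.11 mV

112 mV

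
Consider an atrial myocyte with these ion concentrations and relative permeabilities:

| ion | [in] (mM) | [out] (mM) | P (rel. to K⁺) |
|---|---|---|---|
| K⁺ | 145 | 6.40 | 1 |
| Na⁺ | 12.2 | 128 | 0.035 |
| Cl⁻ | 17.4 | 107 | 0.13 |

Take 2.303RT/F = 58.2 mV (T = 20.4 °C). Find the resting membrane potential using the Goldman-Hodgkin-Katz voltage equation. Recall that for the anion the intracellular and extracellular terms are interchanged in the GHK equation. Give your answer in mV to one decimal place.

-63.1 mV

Vm = 58.2 · log₁₀[(Σ P·[cation]ₒ + Σ P·[anion]ᵢ) / (Σ P·[cation]ᵢ + Σ P·[anion]ₒ)]
Numerator = 1×6.40 + 0.035×128 + 0.13×17.4 = 13.14
Denominator = 1×145 + 0.035×12.2 + 0.13×107 = 159.3
Vm = 58.2 · log₁₀(0.082479) = 58.2 × (-1.0837) = -63.07 mV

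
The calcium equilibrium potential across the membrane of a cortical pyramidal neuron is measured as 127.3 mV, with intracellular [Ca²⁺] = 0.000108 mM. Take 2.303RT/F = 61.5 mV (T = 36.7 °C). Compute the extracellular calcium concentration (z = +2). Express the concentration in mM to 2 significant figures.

1.5 mM

Nernst: E = (61.5/2) · log₁₀([out]/[in]), so log₁₀([out]/[in]) = 127.3 × 2 / 61.5 = 4.1398.
[out]/[in] = 10^(4.1398) = 1.38e+04.
[out] = 1.38e+04 × 0.000108 = 1.49 mM.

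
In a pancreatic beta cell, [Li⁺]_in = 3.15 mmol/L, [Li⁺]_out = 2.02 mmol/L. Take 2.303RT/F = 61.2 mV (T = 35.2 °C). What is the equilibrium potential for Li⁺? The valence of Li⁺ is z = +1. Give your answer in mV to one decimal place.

-11.8 mV

E = (61.2/z) · log₁₀([Li⁺]_out/[Li⁺]_in) with z = +1.
= (61.2/1) · log₁₀(2.02/3.15) = 61.20 · log₁₀(0.6413)
= 61.20 · (-0.1930) = -11.81 mV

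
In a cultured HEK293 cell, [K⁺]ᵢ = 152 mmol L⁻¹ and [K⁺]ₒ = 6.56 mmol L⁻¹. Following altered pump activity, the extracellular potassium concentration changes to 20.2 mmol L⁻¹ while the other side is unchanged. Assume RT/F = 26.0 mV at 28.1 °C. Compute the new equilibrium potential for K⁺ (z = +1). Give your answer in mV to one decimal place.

-52.5 mV

After the shift: [K⁺]_out = 20.2, [K⁺]_in = 152 mmol L⁻¹.
E_new = (26.0/1)·ln(20.2/152) = 26.00 · (-2.0182) = -52.47 mV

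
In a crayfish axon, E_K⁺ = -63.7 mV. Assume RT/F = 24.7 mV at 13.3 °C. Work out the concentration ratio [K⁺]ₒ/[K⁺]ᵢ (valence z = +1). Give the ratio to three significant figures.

0.0759

ln([out]/[in]) = E·z/(24.7) = -63.7 × 1 / 24.7 = -2.5789
[out]/[in] = e^(-2.5789) = 0.07585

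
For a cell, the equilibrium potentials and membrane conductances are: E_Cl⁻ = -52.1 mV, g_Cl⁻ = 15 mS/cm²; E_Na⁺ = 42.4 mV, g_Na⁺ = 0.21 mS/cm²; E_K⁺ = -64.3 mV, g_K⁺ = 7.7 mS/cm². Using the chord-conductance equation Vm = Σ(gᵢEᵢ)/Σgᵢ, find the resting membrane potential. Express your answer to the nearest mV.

Σ gᵢEᵢ = 15·(-52.1) + 0.21·(42.4) + 7.7·(-64.3) = -1267.71
Σ gᵢ = 15 + 0.21 + 7.7 = 22.91
Vm = -1267.71 / 22.91 = -55.33 mV

-55 mV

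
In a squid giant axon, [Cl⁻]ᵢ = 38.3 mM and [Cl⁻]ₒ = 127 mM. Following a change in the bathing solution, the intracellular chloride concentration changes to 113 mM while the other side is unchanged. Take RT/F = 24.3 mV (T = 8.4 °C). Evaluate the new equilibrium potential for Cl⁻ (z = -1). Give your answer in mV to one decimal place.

-2.8 mV

After the shift: [Cl⁻]_out = 127, [Cl⁻]_in = 113 mM.
E_new = (24.3/-1)·ln(127/113) = -24.30 · (0.1168) = -2.84 mV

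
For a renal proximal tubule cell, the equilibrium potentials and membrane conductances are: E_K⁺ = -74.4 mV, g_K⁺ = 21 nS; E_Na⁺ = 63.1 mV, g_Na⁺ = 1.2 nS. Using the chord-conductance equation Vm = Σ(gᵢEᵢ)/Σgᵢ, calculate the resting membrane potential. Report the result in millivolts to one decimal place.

-67.0 mV

Σ gᵢEᵢ = 21·(-74.4) + 1.2·(63.1) = -1486.68
Σ gᵢ = 21 + 1.2 = 22.2
Vm = -1486.68 / 22.2 = -66.97 mV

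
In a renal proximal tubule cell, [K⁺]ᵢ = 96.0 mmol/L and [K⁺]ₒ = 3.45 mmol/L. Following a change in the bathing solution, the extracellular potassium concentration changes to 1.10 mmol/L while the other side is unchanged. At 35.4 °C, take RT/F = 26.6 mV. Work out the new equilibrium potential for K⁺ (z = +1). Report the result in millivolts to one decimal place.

-118.9 mV

After the shift: [K⁺]_out = 1.10, [K⁺]_in = 96.0 mmol/L.
E_new = (26.6/1)·ln(1.10/96.0) = 26.60 · (-4.4690) = -118.88 mV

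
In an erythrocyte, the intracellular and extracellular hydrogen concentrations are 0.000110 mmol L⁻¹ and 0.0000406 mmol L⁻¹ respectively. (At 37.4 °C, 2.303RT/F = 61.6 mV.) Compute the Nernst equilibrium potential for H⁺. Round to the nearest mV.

E = (61.6/z) · log₁₀([H⁺]_out/[H⁺]_in) with z = +1.
= (61.6/1) · log₁₀(0.0000406/0.000110) = 61.60 · log₁₀(0.3691)
= 61.60 · (-0.4329) = -26.66 mV

-27 mV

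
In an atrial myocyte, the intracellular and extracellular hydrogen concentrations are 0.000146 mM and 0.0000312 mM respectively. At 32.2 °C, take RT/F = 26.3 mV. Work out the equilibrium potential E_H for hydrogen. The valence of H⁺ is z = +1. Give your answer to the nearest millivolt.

E = (26.3/z) · ln([H⁺]_out/[H⁺]_in) with z = +1.
= (26.3/1) · ln(0.0000312/0.000146) = 26.30 · ln(0.2137)
= 26.30 · (-1.5432) = -40.59 mV

-41 mV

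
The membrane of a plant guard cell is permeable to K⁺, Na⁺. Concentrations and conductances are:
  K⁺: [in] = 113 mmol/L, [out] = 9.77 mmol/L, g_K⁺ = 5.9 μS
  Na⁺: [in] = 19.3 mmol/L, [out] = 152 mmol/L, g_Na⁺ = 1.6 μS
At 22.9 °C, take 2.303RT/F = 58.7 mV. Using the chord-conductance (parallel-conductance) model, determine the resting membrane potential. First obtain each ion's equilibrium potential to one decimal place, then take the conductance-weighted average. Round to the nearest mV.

-38 mV

E_K⁺ = (58.7/1)·log₁₀(9.77/113) = -62.4 mV
E_Na⁺ = (58.7/1)·log₁₀(152/19.3) = 52.6 mV
Vm = (Σ gᵢEᵢ)/(Σ gᵢ) = (5.9·-62.4 + 1.6·52.6) / (5.9 + 1.6)
= -284.00 / 7.5 = -37.87 mV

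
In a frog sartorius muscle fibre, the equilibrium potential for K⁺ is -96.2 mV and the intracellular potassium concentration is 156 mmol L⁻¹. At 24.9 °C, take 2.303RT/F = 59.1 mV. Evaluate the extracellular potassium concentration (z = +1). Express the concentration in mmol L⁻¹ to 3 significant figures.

Nernst: E = (59.1/1) · log₁₀([out]/[in]), so log₁₀([out]/[in]) = -96.2 × 1 / 59.1 = -1.6277.
[out]/[in] = 10^(-1.6277) = 0.02356.
[out] = 0.02356 × 156 = 3.676 mmol L⁻¹.

3.68 mmol L⁻¹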